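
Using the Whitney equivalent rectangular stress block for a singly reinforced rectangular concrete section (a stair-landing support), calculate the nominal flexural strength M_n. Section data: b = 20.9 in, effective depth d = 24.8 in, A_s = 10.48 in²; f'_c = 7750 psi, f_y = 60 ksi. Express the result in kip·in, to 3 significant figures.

M_n ≈ 14200 kip·in

T = A_s f_y = 10.48 × 60 = 628.8 kips.
a = T/(0.85 f'_c b) = 628.8/(0.85 × 7.75 × 20.9) = 4.567 in.
M_n = T(d − a/2) = 628.8 × (24.8 − 2.2835) = 14158.4 kip·in.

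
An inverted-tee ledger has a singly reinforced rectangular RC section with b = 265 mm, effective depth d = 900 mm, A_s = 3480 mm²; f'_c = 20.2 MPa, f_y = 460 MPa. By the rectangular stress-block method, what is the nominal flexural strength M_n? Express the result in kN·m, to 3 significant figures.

T = A_s f_y = 3480 × 460 = 1600800 N = 1600.8 kN.
From C = T: a = T/(0.85 f'_c b) = 1600800/(0.85 × 20.2 × 265) = 351.82 mm.
M_n = T(d − a/2) = 1600.8 kN × (900 − 175.91) mm = 1159.12 kN·m.

M_n ≈ 1160 kN·m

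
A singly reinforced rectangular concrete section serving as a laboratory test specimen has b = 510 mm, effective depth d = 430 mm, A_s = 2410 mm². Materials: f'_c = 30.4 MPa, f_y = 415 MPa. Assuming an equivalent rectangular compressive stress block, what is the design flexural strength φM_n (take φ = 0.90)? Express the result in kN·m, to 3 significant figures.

φM_n ≈ 353 kN·m

T = A_s f_y = 2410 × 415 = 1000150 N = 1000.15 kN.
From C = T: a = T/(0.85 f'_c b) = 1000150/(0.85 × 30.4 × 510) = 75.89 mm.
M_n = T(d − a/2) = 1000.15 kN × (430 − 37.945) mm = 392.11 kN·m.
φM_n = 0.90 × 392.11 = 352.90 kN·m.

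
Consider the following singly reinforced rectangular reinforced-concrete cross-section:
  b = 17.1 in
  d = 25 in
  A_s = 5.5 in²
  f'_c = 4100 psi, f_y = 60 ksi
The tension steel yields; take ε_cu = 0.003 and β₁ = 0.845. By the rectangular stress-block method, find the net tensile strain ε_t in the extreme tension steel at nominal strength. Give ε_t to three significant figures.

a = A_s f_y/(0.85 f'_c b) = 5.538 in.
β₁ = 0.845, so c = a/β₁ = 5.538/0.845 = 6.554 in.
From the linear strain diagram with ε_cu = 0.003: ε_t = 0.003 (d − c)/c = 0.003 × (25 − 6.554)/6.554 = 0.00844.
Since ε_t ≥ 0.005, the section is tension-controlled.

ε_t ≈ 0.00844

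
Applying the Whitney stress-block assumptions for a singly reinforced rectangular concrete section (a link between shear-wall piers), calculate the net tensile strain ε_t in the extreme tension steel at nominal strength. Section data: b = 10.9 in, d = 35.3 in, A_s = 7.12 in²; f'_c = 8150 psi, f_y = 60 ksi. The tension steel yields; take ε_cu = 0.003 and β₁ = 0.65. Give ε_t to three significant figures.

ε_t ≈ 0.00917

a = A_s f_y/(0.85 f'_c b) = 5.658 in.
β₁ = 0.65, so c = a/β₁ = 5.658/0.65 = 8.705 in.
From the linear strain diagram with ε_cu = 0.003: ε_t = 0.003 (d − c)/c = 0.003 × (35.3 − 8.705)/8.705 = 0.00917.
Since ε_t ≥ 0.005, the section is tension-controlled.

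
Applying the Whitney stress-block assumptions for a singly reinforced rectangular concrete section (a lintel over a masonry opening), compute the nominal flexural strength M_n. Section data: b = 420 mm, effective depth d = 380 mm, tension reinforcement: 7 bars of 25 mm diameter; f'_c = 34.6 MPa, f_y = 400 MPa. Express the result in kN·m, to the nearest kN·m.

M_n ≈ 446 kN·m

A_s = 7 × 491 = 3437 mm².
T = A_s f_y = 3437 × 400 = 1374800 N = 1374.8 kN.
From C = T: a = T/(0.85 f'_c b) = 1374800/(0.85 × 34.6 × 420) = 111.30 mm.
M_n = T(d − a/2) = 1374.8 kN × (380 − 55.65) mm = 445.92 kN·m.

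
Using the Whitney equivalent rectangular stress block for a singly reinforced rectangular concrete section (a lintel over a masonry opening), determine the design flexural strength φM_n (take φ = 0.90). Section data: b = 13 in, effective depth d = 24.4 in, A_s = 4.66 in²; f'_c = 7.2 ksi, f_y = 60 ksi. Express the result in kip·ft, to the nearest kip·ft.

T = A_s f_y = 4.66 × 60 = 279.6 kips.
a = T/(0.85 f'_c b) = 279.6/(0.85 × 7.2 × 13) = 3.514 in.
M_n = T(d − a/2) = 279.6 × (24.4 − 1.757) = 6331.0 kip·in = 6331.0/12 = 527.58 kip·ft.
φM_n = 0.90 × 527.58 = 474.82 kip·ft.

φM_n ≈ 475 kip·ft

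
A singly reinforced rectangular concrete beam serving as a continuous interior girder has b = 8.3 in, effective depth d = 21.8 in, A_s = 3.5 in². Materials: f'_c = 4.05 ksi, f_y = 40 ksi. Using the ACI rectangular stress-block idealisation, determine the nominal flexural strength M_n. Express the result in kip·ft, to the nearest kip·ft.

M_n ≈ 226 kip·ft

T = A_s f_y = 3.5 × 40 = 140 kips.
a = T/(0.85 f'_c b) = 140/(0.85 × 4.05 × 8.3) = 4.900 in.
M_n = T(d − a/2) = 140 × (21.8 − 2.45) = 2709.0 kip·in = 2709.0/12 = 225.75 kip·ft.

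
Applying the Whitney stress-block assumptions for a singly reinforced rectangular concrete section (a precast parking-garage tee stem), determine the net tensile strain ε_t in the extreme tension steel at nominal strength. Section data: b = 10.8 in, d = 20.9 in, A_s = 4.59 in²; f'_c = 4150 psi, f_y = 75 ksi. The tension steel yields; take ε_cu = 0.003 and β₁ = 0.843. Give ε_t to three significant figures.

a = A_s f_y/(0.85 f'_c b) = 9.036 in.
β₁ = 0.843, so c = a/β₁ = 9.036/0.843 = 10.719 in.
From the linear strain diagram with ε_cu = 0.003: ε_t = 0.003 (d − c)/c = 0.003 × (20.9 − 10.719)/10.719 = 0.00285.
ε_t < 0.004 — the section is over-reinforced for flexure under ACI limits.

ε_t ≈ 0.00285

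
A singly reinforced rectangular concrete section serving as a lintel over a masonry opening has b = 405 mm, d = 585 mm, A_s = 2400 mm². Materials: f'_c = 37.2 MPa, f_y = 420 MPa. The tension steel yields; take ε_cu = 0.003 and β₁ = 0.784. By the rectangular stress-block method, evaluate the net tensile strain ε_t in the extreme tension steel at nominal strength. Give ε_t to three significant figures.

a = A_s f_y/(0.85 f'_c b) = 78.71 mm.
β₁ = 0.784, so c = a/β₁ = 78.71/0.784 = 100.40 mm.
From the linear strain diagram with ε_cu = 0.003: ε_t = 0.003 (d − c)/c = 0.003 × (585 − 100.40)/100.40 = 0.0145.
Since ε_t ≥ 0.005, the section is tension-controlled.

ε_t ≈ 0.0145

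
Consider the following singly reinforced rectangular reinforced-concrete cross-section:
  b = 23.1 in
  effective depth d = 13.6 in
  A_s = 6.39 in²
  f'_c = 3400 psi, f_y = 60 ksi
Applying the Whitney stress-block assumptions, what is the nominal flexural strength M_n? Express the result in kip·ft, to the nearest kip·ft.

T = A_s f_y = 6.39 × 60 = 383.4 kips.
a = T/(0.85 f'_c b) = 383.4/(0.85 × 3.4 × 23.1) = 5.743 in.
M_n = T(d − a/2) = 383.4 × (13.6 − 2.8715) = 4113.3 kip·in = 4113.3/12 = 342.78 kip·ft.

M_n ≈ 343 kip·ft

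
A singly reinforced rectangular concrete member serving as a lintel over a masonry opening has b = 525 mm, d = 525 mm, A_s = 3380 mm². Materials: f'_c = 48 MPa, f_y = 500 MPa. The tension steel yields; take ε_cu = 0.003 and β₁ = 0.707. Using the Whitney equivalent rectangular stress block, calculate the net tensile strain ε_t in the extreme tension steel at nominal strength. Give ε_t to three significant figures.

a = A_s f_y/(0.85 f'_c b) = 78.90 mm.
β₁ = 0.707, so c = a/β₁ = 78.90/0.707 = 111.60 mm.
From the linear strain diagram with ε_cu = 0.003: ε_t = 0.003 (d − c)/c = 0.003 × (525 − 111.60)/111.60 = 0.0111.
Since ε_t ≥ 0.005, the section is tension-controlled.

ε_t ≈ 0.0111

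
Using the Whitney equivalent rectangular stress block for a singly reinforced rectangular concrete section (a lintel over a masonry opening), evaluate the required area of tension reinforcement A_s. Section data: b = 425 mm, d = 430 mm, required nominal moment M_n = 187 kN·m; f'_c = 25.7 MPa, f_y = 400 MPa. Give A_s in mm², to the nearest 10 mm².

A_s ≈ 1150 mm²

With M_n = 0.85 f'_c a b (d − a/2), solve the quadratic for a:
a = d − √(d² − 2M_n/(0.85 f'_c b)) = 430 − √(430² − 2 × 187×10⁶/(0.85 × 25.7 × 425)) = 49.72 mm.
A_s = 0.85 f'_c a b / f_y = 0.85 × 25.7 × 49.72 × 425 / 400 = 1154.0 mm².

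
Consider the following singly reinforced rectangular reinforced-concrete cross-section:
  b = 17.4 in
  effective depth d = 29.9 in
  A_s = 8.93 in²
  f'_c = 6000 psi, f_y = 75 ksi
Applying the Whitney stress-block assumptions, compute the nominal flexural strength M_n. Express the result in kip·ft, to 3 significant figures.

M_n ≈ 1460 kip·ft

T = A_s f_y = 8.93 × 75 = 669.75 kips.
a = T/(0.85 f'_c b) = 669.75/(0.85 × 6 × 17.4) = 7.547 in.
M_n = T(d − a/2) = 669.75 × (29.9 − 3.7735) = 17498.2 kip·in = 17498.2/12 = 1458.18 kip·ft.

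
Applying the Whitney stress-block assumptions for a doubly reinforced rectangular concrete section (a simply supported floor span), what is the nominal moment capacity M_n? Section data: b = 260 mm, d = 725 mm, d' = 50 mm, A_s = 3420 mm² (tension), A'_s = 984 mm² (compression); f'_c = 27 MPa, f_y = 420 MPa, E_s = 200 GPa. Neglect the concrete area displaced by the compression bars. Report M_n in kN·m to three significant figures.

Assume both tension and compression steel yield.
Net tension couple steel: A_s − A'_s = 2436 mm².
a = (A_s − A'_s) f_y / (0.85 f'_c b) = 1023120/(0.85 × 27 × 260) = 171.46 mm.
c = a/β₁ = 171.46/0.85 = 201.72 mm; ε'_s = 0.003(c − d')/c = 0.0023 ≥ f_y/E_s = 0.0021, so compression steel does yield.
M_n = (A_s − A'_s) f_y (d − a/2) + A'_s f_y (d − d') = [1023120 × (725 − 85.73) + 413280 × (725 − 50)] × 10⁻⁶ = 654.05 + 278.96 = 933.01 kN·m.

M_n ≈ 933 kN·m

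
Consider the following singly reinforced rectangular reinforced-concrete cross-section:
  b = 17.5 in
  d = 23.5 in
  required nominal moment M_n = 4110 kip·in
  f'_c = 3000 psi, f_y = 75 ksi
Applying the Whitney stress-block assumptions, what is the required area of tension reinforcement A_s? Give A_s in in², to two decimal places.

A_s ≈ 2.57 in²

From M_n = 0.85 f'_c a b (d − a/2):
a = d − √(d² − 2M_n/(0.85 f'_c b)) = 23.5 − √(23.5² − 2 × 4110/(0.85 × 3 × 17.5)) = 4.315 in.
A_s = 0.85 f'_c a b / f_y = 0.85 × 3 × 4.315 × 17.5 / 75 = 2.567 in².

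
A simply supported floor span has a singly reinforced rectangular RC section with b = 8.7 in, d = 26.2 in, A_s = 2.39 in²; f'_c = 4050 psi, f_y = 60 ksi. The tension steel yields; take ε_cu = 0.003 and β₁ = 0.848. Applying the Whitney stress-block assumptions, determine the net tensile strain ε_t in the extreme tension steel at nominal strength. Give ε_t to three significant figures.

a = A_s f_y/(0.85 f'_c b) = 4.788 in.
β₁ = 0.848, so c = a/β₁ = 4.788/0.848 = 5.646 in.
From the linear strain diagram with ε_cu = 0.003: ε_t = 0.003 (d − c)/c = 0.003 × (26.2 − 5.646)/5.646 = 0.0109.
Since ε_t ≥ 0.005, the section is tension-controlled.

ε_t ≈ 0.0109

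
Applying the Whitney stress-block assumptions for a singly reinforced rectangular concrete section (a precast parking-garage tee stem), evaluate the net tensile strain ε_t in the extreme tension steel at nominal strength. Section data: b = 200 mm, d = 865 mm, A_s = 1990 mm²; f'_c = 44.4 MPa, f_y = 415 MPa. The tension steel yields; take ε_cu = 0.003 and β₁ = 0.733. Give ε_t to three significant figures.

ε_t ≈ 0.0144

a = A_s f_y/(0.85 f'_c b) = 109.41 mm.
β₁ = 0.733, so c = a/β₁ = 109.41/0.733 = 149.26 mm.
From the linear strain diagram with ε_cu = 0.003: ε_t = 0.003 (d − c)/c = 0.003 × (865 − 149.26)/149.26 = 0.0144.
Since ε_t ≥ 0.005, the section is tension-controlled.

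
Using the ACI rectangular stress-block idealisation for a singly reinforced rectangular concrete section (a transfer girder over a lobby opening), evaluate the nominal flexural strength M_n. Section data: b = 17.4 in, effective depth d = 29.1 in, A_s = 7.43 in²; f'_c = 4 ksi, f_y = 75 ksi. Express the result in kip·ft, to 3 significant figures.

M_n ≈ 1130 kip·ft

T = A_s f_y = 7.43 × 75 = 557.25 kips.
a = T/(0.85 f'_c b) = 557.25/(0.85 × 4 × 17.4) = 9.419 in.
M_n = T(d − a/2) = 557.25 × (29.1 − 4.7095) = 13591.6 kip·in = 13591.6/12 = 1132.63 kip·ft.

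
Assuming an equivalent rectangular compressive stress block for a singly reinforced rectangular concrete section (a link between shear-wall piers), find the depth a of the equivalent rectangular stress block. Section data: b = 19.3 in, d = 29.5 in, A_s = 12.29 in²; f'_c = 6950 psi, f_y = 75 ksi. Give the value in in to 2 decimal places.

T = A_s f_y = 12.29 × 75 = 921.75 kips.
a = T/(0.85 f'_c b) = 921.75/(0.85 × 6.95 × 19.3) = 8.08 in.

a ≈ 8.08 in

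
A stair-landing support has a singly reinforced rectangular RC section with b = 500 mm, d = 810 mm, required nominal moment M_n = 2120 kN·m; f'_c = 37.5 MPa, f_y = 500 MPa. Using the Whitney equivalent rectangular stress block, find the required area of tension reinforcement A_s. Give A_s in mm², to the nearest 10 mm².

With M_n = 0.85 f'_c a b (d − a/2), solve the quadratic for a:
a = d − √(d² − 2M_n/(0.85 f'_c b)) = 810 − √(810² − 2 × 2120×10⁶/(0.85 × 37.5 × 500)) = 185.45 mm.
A_s = 0.85 f'_c a b / f_y = 0.85 × 37.5 × 185.45 × 500 / 500 = 5911.2 mm².

A_s ≈ 5910 mm²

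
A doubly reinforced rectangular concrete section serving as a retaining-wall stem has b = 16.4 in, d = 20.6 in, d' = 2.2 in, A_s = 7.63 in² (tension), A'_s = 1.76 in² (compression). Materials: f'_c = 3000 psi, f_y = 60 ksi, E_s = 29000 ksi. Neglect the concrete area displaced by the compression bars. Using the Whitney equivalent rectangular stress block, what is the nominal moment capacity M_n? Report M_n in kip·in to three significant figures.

Assume both steels yield.
a = (A_s − A'_s) f_y/(0.85 f'_c b) = (7.63 − 1.76) × 60/(0.85 × 3 × 16.4) = 8.422 in.
c = a/β₁ = 8.422/0.85 = 9.908 in; ε'_s = 0.003(c − d')/c = 0.0023 ≥ ε_y = 0.0021, so the compression steel yields.
M_n = (A_s − A'_s) f_y (d − a/2) + A'_s f_y (d − d') = 352.2 × (20.6 − 4.211) + 105.6 × (20.6 − 2.2) = 5772.2 + 1943.0 = 7715.2 kip·in.

M_n ≈ 7720 kip·in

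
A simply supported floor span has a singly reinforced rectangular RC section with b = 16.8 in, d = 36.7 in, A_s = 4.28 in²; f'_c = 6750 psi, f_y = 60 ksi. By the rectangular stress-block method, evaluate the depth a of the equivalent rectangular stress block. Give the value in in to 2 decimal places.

a ≈ 2.66 in

T = A_s f_y = 4.28 × 60 = 256.8 kips.
a = T/(0.85 f'_c b) = 256.8/(0.85 × 6.75 × 16.8) = 2.66 in.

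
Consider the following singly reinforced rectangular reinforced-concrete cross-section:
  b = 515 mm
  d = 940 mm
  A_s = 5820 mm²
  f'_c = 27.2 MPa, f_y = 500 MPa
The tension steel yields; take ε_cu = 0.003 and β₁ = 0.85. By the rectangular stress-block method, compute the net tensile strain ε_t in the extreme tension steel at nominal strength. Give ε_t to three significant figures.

a = A_s f_y/(0.85 f'_c b) = 244.40 mm.
β₁ = 0.85, so c = a/β₁ = 244.40/0.85 = 287.53 mm.
From the linear strain diagram with ε_cu = 0.003: ε_t = 0.003 (d − c)/c = 0.003 × (940 − 287.53)/287.53 = 0.00681.
Since ε_t ≥ 0.005, the section is tension-controlled.

ε_t ≈ 0.00681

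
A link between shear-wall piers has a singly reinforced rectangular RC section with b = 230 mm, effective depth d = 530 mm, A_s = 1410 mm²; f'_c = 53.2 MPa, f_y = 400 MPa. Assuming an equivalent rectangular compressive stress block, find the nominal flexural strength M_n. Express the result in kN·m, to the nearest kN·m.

M_n ≈ 284 kN·m

T = A_s f_y = 1410 × 400 = 564000 N = 564 kN.
From C = T: a = T/(0.85 f'_c b) = 564000/(0.85 × 53.2 × 230) = 54.23 mm.
M_n = T(d − a/2) = 564 kN × (530 − 27.115) mm = 283.63 kN·m.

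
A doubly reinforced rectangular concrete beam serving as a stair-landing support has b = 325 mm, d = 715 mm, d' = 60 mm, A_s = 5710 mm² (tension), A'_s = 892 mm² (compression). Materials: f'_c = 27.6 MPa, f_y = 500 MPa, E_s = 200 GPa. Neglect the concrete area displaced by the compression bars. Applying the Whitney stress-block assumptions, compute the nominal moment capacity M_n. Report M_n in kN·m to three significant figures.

Assume both tension and compression steel yield.
Net tension couple steel: A_s − A'_s = 4818 mm².
a = (A_s − A'_s) f_y / (0.85 f'_c b) = 2409000/(0.85 × 27.6 × 325) = 315.96 mm.
c = a/β₁ = 315.96/0.85 = 371.72 mm; ε'_s = 0.003(c − d')/c = 0.0025 ≥ f_y/E_s = 0.0025, so compression steel does yield.
M_n = (A_s − A'_s) f_y (d − a/2) + A'_s f_y (d − d') = [2409000 × (715 − 157.98) + 446000 × (715 − 60)] × 10⁻⁶ = 1341.86 + 292.13 = 1633.99 kN·m.

M_n ≈ 1630 kN·m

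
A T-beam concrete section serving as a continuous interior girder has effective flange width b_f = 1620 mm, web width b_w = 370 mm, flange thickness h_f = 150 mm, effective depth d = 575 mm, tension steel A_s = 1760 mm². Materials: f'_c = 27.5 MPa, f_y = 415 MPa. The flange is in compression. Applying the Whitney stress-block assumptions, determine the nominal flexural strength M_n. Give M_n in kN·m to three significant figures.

M_n ≈ 413 kN·m

Tension: T = A_s f_y = 1760 × 415 = 730400 N.
Try a within the flange: a = T/(0.85 f'_c b_f) = 730400/(0.85 × 27.5 × 1620) = 19.29 mm.
Since a = 19.29 ≤ h_f = 150 mm, the stress block lies entirely in the flange; analyse as a rectangular beam of width b_f.
M_n = T(d − a/2) = 730400 × (575 − 9.645) = 412.94 × 10⁶ N·mm.
M_n = 412.94 kN·m.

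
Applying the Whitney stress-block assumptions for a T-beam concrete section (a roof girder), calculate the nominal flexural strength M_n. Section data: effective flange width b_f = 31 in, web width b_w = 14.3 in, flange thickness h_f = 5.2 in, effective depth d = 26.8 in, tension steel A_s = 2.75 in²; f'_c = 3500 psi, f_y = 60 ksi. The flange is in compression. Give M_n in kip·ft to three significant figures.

M_n ≈ 356 kip·ft

Tension: T = A_s f_y = 2.75 × 60 = 165 kips.
Try a within the flange: a = T/(0.85 f'_c b_f) = 165/(0.85 × 3.5 × 31) = 1.789 in.
Since a = 1.789 ≤ h_f = 5.2 in, the stress block lies entirely in the flange; analyse as a rectangular beam of width b_f.
M_n = T(d − a/2) = 165 × (26.8 − 0.8945) = 4274.4 kip·in.
M_n = 4274.4/12 = 356.20 kip·ft.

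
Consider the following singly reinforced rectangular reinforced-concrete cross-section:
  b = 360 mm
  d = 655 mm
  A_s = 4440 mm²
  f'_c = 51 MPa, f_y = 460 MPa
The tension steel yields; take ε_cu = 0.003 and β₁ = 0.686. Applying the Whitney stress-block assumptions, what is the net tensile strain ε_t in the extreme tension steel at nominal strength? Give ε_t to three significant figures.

ε_t ≈ 0.00730

a = A_s f_y/(0.85 f'_c b) = 130.87 mm.
β₁ = 0.686, so c = a/β₁ = 130.87/0.686 = 190.77 mm.
From the linear strain diagram with ε_cu = 0.003: ε_t = 0.003 (d − c)/c = 0.003 × (655 − 190.77)/190.77 = 0.00730.
Since ε_t ≥ 0.005, the section is tension-controlled.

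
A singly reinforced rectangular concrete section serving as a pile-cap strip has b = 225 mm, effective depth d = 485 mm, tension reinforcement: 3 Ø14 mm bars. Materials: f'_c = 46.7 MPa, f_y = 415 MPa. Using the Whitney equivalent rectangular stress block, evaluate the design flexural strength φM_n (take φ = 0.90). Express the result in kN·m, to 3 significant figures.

A_s = 3 × 154 = 462 mm².
T = A_s f_y = 462 × 415 = 191730 N = 191.73 kN.
From C = T: a = T/(0.85 f'_c b) = 191730/(0.85 × 46.7 × 225) = 21.47 mm.
M_n = T(d − a/2) = 191.73 kN × (485 − 10.735) mm = 90.93 kN·m.
φM_n = 0.90 × 90.93 = 81.84 kN·m.

φM_n ≈ 81.8 kN·m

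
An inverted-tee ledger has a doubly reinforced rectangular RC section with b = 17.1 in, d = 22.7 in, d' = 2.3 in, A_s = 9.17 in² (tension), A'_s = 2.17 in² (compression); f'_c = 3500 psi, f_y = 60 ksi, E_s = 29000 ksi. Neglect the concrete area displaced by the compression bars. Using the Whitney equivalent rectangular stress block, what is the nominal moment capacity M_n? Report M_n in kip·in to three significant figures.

Assume both steels yield.
a = (A_s − A'_s) f_y/(0.85 f'_c b) = (9.17 − 2.17) × 60/(0.85 × 3.5 × 17.1) = 8.256 in.
c = a/β₁ = 8.256/0.85 = 9.713 in; ε'_s = 0.003(c − d')/c = 0.0023 ≥ ε_y = 0.0021, so the compression steel yields.
M_n = (A_s − A'_s) f_y (d − a/2) + A'_s f_y (d − d') = 420 × (22.7 − 4.128) + 130.2 × (22.7 − 2.3) = 7800.2 + 2656.1 = 10456.3 kip·in.

M_n ≈ 10500 kip·in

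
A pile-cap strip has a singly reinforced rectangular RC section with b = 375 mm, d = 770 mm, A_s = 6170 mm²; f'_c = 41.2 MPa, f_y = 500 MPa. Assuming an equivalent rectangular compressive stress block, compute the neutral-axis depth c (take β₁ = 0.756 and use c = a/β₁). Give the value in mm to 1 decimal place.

T = A_s f_y = 6170 × 500 = 3085000 N = 3085 kN.
Setting C = 0.85 f'_c a b equal to T: a = 3085000/(0.85 × 41.2 × 375) = 234.913 mm.
With β₁ = 0.756, c = a/β₁ = 234.913/0.756 = 310.7 mm.

c ≈ 310.7 mm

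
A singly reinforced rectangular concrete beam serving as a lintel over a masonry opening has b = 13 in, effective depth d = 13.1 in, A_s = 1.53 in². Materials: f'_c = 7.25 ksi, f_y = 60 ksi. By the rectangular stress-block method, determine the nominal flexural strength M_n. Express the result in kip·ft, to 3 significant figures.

M_n ≈ 95.8 kip·ft

T = A_s f_y = 1.53 × 60 = 91.8 kips.
a = T/(0.85 f'_c b) = 91.8/(0.85 × 7.25 × 13) = 1.146 in.
M_n = T(d − a/2) = 91.8 × (13.1 − 0.573) = 1150.0 kip·in = 1150.0/12 = 95.83 kip·ft.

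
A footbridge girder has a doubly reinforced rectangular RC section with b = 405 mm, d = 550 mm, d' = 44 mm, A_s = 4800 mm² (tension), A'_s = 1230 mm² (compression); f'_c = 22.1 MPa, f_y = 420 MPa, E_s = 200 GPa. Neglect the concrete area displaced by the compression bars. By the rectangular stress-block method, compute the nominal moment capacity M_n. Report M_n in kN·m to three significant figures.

Assume both tension and compression steel yield.
Net tension couple steel: A_s − A'_s = 3570 mm².
a = (A_s − A'_s) f_y / (0.85 f'_c b) = 1499400/(0.85 × 22.1 × 405) = 197.08 mm.
c = a/β₁ = 197.08/0.85 = 231.86 mm; ε'_s = 0.003(c − d')/c = 0.0024 ≥ f_y/E_s = 0.0021, so compression steel does yield.
M_n = (A_s − A'_s) f_y (d − a/2) + A'_s f_y (d − d') = [1499400 × (550 − 98.54) + 516600 × (550 − 44)] × 10⁻⁶ = 676.92 + 261.40 = 938.32 kN·m.

M_n ≈ 938 kN·m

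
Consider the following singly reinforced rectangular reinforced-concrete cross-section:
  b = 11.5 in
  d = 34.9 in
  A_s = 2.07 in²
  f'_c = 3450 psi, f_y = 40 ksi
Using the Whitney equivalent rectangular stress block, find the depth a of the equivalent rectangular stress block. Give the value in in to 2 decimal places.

T = A_s f_y = 2.07 × 40 = 82.8 kips.
a = T/(0.85 f'_c b) = 82.8/(0.85 × 3.45 × 11.5) = 2.46 in.

a ≈ 2.46 in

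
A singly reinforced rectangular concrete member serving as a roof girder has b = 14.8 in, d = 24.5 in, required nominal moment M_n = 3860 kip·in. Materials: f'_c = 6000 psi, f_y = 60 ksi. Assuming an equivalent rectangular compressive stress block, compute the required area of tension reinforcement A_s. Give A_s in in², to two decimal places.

A_s ≈ 2.75 in²

From M_n = 0.85 f'_c a b (d − a/2):
a = d − √(d² − 2M_n/(0.85 f'_c b)) = 24.5 − √(24.5² − 2 × 3860/(0.85 × 6 × 14.8)) = 2.185 in.
A_s = 0.85 f'_c a b / f_y = 0.85 × 6 × 2.185 × 14.8 / 60 = 2.749 in².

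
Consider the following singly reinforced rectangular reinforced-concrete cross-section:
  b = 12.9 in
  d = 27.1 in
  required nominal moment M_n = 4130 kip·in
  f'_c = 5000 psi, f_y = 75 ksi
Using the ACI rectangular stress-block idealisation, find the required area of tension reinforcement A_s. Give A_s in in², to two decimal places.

A_s ≈ 2.15 in²

From M_n = 0.85 f'_c a b (d − a/2):
a = d − √(d² − 2M_n/(0.85 f'_c b)) = 27.1 − √(27.1² − 2 × 4130/(0.85 × 5 × 12.9)) = 2.939 in.
A_s = 0.85 f'_c a b / f_y = 0.85 × 5 × 2.939 × 12.9 / 75 = 2.148 in².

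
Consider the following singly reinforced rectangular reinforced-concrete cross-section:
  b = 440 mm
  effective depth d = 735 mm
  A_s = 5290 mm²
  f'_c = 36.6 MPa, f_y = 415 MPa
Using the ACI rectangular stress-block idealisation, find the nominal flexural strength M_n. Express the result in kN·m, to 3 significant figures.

T = A_s f_y = 5290 × 415 = 2195350 N = 2195.35 kN.
From C = T: a = T/(0.85 f'_c b) = 2195350/(0.85 × 36.6 × 440) = 160.38 mm.
M_n = T(d − a/2) = 2195.35 kN × (735 − 80.19) mm = 1437.54 kN·m.

M_n ≈ 1440 kN·m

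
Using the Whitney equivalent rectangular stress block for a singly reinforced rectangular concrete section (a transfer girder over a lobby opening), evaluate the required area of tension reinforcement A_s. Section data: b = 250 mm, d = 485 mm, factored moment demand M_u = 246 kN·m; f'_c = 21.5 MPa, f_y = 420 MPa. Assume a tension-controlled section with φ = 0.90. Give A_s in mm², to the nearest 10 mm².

A_s ≈ 1580 mm²

M_n = M_u/φ = 246/0.90 = 273.333 kN·m.
With M_n = 0.85 f'_c a b (d − a/2), solve the quadratic for a:
a = d − √(d² − 2M_n/(0.85 f'_c b)) = 485 − √(485² − 2 × 273.333×10⁶/(0.85 × 21.5 × 250)) = 145.04 mm.
A_s = 0.85 f'_c a b / f_y = 0.85 × 21.5 × 145.04 × 250 / 420 = 1577.7 mm².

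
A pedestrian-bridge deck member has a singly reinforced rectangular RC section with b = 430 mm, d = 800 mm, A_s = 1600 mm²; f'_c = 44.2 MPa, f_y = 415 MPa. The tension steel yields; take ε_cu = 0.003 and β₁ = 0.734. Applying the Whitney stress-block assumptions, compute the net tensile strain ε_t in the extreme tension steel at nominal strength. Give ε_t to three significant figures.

a = A_s f_y/(0.85 f'_c b) = 41.10 mm.
β₁ = 0.734, so c = a/β₁ = 41.10/0.734 = 55.99 mm.
From the linear strain diagram with ε_cu = 0.003: ε_t = 0.003 (d − c)/c = 0.003 × (800 − 55.99)/55.99 = 0.0399.
Since ε_t ≥ 0.005, the section is tension-controlled.

ε_t ≈ 0.0399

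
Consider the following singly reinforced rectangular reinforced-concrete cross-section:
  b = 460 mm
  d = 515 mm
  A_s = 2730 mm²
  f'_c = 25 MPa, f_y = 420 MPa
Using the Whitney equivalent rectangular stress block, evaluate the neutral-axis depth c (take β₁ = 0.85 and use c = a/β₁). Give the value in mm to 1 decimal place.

c ≈ 138.0 mm

T = A_s f_y = 2730 × 420 = 1146600 N = 1146.6 kN.
Setting C = 0.85 f'_c a b equal to T: a = 1146600/(0.85 × 25 × 460) = 117.299 mm.
With β₁ = 0.85, c = a/β₁ = 117.299/0.85 = 138.0 mm.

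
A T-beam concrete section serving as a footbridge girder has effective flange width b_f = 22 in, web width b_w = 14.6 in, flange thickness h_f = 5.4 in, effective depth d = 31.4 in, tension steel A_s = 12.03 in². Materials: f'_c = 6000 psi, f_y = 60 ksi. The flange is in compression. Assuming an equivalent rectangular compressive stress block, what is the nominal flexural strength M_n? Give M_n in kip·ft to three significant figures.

Tension: T = A_s f_y = 12.03 × 60 = 721.8 kips.
Try a within the flange: a = T/(0.85 f'_c b_f) = 721.8/(0.85 × 6 × 22) = 6.433 in.
a = 6.433 > h_f = 5.4 in: the block extends into the web. Split into flange-overhang and web parts.
C_f = 0.85 f'_c (b_f − b_w) h_f = 0.85 × 6 × (22 − 14.6) × 5.4 = 203.8 kips.
Remaining web compression depth: a_w = (T − C_f)/(0.85 f'_c b_w) = (721.8 − 203.8)/(0.85 × 6 × 14.6) = 6.957 in.
M_n = C_f(d − h_f/2) + (T − C_f)(d − a_w/2) = 203.8 × (31.4 − 2.7) + 518 × (31.4 − 3.4785) = 5849.1 + 14463.3 = 20312.4 kip·in.
M_n = 20312.4/12 = 1692.70 kip·ft.

M_n ≈ 1690 kip·ft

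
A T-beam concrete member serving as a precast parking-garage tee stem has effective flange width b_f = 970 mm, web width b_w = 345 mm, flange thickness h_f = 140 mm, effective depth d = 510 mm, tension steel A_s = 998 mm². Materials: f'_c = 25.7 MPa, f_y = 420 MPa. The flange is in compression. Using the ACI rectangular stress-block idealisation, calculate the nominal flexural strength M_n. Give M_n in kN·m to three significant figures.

M_n ≈ 210 kN·m

Tension: T = A_s f_y = 998 × 420 = 419160 N.
Try a within the flange: a = T/(0.85 f'_c b_f) = 419160/(0.85 × 25.7 × 970) = 19.78 mm.
Since a = 19.78 ≤ h_f = 140 mm, the stress block lies entirely in the flange; analyse as a rectangular beam of width b_f.
M_n = T(d − a/2) = 419160 × (510 − 9.89) = 209.63 × 10⁶ N·mm.
M_n = 209.63 kN·m.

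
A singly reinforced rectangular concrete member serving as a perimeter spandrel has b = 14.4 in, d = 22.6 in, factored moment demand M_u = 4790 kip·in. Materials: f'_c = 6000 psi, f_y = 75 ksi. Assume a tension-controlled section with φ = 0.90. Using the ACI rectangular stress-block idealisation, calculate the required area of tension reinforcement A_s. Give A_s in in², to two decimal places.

M_n = M_u/φ = 4790/0.90 = 5322.22 kip·in.
From M_n = 0.85 f'_c a b (d − a/2):
a = d − √(d² − 2M_n/(0.85 f'_c b)) = 22.6 − √(22.6² − 2 × 5322.22/(0.85 × 6 × 14.4)) = 3.474 in.
A_s = 0.85 f'_c a b / f_y = 0.85 × 6 × 3.474 × 14.4 / 75 = 3.402 in².

A_s ≈ 3.40 in²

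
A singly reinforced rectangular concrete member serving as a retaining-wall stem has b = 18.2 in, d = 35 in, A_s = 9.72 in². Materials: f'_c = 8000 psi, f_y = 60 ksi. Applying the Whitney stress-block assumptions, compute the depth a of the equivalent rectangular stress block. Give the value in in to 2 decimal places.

a ≈ 4.71 in

T = A_s f_y = 9.72 × 60 = 583.2 kips.
a = T/(0.85 f'_c b) = 583.2/(0.85 × 8 × 18.2) = 4.71 in.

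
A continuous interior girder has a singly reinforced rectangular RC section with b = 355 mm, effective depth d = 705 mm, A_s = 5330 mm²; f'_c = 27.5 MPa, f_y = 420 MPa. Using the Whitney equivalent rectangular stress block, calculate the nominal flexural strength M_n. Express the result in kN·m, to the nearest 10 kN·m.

T = A_s f_y = 5330 × 420 = 2238600 N = 2238.6 kN.
From C = T: a = T/(0.85 f'_c b) = 2238600/(0.85 × 27.5 × 355) = 269.77 mm.
M_n = T(d − a/2) = 2238.6 kN × (705 − 134.885) mm = 1276.26 kN·m.

M_n ≈ 1280 kN·m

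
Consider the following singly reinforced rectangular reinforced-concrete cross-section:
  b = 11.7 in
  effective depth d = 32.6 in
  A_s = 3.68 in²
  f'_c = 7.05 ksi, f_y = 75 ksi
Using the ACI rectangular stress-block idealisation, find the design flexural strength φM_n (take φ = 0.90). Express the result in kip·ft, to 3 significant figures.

T = A_s f_y = 3.68 × 75 = 276 kips.
a = T/(0.85 f'_c b) = 276/(0.85 × 7.05 × 11.7) = 3.937 in.
M_n = T(d − a/2) = 276 × (32.6 − 1.9685) = 8454.3 kip·in = 8454.3/12 = 704.53 kip·ft.
φM_n = 0.90 × 704.53 = 634.08 kip·ft.

φM_n ≈ 634 kip·ft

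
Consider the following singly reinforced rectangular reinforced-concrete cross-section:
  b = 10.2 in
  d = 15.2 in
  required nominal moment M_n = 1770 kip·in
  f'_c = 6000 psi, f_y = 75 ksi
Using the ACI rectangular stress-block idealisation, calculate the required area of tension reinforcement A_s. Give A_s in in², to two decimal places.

From M_n = 0.85 f'_c a b (d − a/2):
a = d − √(d² − 2M_n/(0.85 f'_c b)) = 15.2 − √(15.2² − 2 × 1770/(0.85 × 6 × 10.2)) = 2.433 in.
A_s = 0.85 f'_c a b / f_y = 0.85 × 6 × 2.433 × 10.2 / 75 = 1.688 in².

A_s ≈ 1.69 in²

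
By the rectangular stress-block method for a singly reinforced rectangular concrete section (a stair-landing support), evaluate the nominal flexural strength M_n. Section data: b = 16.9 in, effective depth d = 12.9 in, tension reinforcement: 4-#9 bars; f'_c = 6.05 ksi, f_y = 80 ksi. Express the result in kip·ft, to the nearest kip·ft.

A_s = 4 × 1 = 4 in².
T = A_s f_y = 4 × 80 = 320 kips.
a = T/(0.85 f'_c b) = 320/(0.85 × 6.05 × 16.9) = 3.682 in.
M_n = T(d − a/2) = 320 × (12.9 − 1.841) = 3538.9 kip·in = 3538.9/12 = 294.91 kip·ft.

M_n ≈ 295 kip·ft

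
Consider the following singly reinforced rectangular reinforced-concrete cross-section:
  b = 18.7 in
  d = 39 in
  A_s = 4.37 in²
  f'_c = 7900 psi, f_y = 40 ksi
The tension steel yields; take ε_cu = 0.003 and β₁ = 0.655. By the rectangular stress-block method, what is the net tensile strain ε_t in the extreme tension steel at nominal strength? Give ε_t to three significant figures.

a = A_s f_y/(0.85 f'_c b) = 1.392 in.
β₁ = 0.655, so c = a/β₁ = 1.392/0.655 = 2.125 in.
From the linear strain diagram with ε_cu = 0.003: ε_t = 0.003 (d − c)/c = 0.003 × (39 − 2.125)/2.125 = 0.0521.
Since ε_t ≥ 0.005, the section is tension-controlled.

ε_t ≈ 0.0521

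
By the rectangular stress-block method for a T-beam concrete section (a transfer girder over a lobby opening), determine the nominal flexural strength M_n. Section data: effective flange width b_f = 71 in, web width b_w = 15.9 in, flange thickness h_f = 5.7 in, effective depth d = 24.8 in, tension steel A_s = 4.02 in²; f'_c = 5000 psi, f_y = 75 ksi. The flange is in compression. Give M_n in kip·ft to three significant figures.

M_n ≈ 611 kip·ft

Tension: T = A_s f_y = 4.02 × 75 = 301.5 kips.
Try a within the flange: a = T/(0.85 f'_c b_f) = 301.5/(0.85 × 5 × 71) = 0.999 in.
Since a = 0.999 ≤ h_f = 5.7 in, the stress block lies entirely in the flange; analyse as a rectangular beam of width b_f.
M_n = T(d − a/2) = 301.5 × (24.8 − 0.4995) = 7326.6 kip·in.
M_n = 7326.6/12 = 610.55 kip·ft.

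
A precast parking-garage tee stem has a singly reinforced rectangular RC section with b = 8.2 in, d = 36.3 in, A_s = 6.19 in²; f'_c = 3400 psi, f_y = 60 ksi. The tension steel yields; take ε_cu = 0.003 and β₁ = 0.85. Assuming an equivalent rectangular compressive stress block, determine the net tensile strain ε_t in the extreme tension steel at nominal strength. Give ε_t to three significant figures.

ε_t ≈ 0.00291

a = A_s f_y/(0.85 f'_c b) = 15.672 in.
β₁ = 0.85, so c = a/β₁ = 15.672/0.85 = 18.438 in.
From the linear strain diagram with ε_cu = 0.003: ε_t = 0.003 (d − c)/c = 0.003 × (36.3 − 18.438)/18.438 = 0.00291.
ε_t < 0.004 — the section is over-reinforced for flexure under ACI limits.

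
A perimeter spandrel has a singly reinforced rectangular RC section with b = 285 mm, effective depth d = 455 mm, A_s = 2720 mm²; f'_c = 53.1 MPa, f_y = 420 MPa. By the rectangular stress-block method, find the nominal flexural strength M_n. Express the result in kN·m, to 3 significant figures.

T = A_s f_y = 2720 × 420 = 1142400 N = 1142.4 kN.
From C = T: a = T/(0.85 f'_c b) = 1142400/(0.85 × 53.1 × 285) = 88.81 mm.
M_n = T(d − a/2) = 1142.4 kN × (455 − 44.405) mm = 469.06 kN·m.

M_n ≈ 469 kN·m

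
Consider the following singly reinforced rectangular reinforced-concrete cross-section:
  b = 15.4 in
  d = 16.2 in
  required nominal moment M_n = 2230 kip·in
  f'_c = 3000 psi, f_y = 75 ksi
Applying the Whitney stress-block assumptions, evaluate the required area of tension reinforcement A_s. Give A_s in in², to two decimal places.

A_s ≈ 2.09 in²

From M_n = 0.85 f'_c a b (d − a/2):
a = d − √(d² − 2M_n/(0.85 f'_c b)) = 16.2 − √(16.2² − 2 × 2230/(0.85 × 3 × 15.4)) = 3.999 in.
A_s = 0.85 f'_c a b / f_y = 0.85 × 3 × 3.999 × 15.4 / 75 = 2.094 in².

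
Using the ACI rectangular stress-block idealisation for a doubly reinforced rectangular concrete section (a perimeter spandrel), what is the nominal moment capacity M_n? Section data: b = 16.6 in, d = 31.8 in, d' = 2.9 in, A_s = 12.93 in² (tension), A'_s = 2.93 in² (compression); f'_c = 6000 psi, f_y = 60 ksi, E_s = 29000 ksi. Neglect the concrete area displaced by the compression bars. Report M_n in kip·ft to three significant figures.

Assume both steels yield.
a = (A_s − A'_s) f_y/(0.85 f'_c b) = (12.93 − 2.93) × 60/(0.85 × 6 × 16.6) = 7.087 in.
c = a/β₁ = 7.087/0.75 = 9.449 in; ε'_s = 0.003(c − d')/c = 0.0021 ≥ ε_y = 0.0021, so the compression steel yields.
M_n = (A_s − A'_s) f_y (d − a/2) + A'_s f_y (d − d') = 600 × (31.8 − 3.5435) + 175.8 × (31.8 − 2.9) = 16953.9 + 5080.6 = 22034.5 kip·in = 22034.5/12 = 1836.21 kip·ft.

M_n ≈ 1840 kip·ft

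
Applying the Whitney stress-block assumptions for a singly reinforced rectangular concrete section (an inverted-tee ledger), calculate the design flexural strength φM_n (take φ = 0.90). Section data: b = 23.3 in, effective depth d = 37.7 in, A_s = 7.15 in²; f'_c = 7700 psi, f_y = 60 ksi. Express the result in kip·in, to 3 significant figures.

φM_n ≈ 14000 kip·in

T = A_s f_y = 7.15 × 60 = 429 kips.
a = T/(0.85 f'_c b) = 429/(0.85 × 7.7 × 23.3) = 2.813 in.
M_n = T(d − a/2) = 429 × (37.7 − 1.4065) = 15569.9 kip·in.
φM_n = 0.90 × 15569.9 = 14012.9 kip·in.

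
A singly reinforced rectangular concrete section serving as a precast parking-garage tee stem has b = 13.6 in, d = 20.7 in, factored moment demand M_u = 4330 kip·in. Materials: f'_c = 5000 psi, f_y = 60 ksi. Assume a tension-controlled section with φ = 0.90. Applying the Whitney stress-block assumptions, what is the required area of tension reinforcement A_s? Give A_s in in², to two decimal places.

M_n = M_u/φ = 4330/0.90 = 4811.11 kip·in.
From M_n = 0.85 f'_c a b (d − a/2):
a = d − √(d² − 2M_n/(0.85 f'_c b)) = 20.7 − √(20.7² − 2 × 4811.11/(0.85 × 5 × 13.6)) = 4.513 in.
A_s = 0.85 f'_c a b / f_y = 0.85 × 5 × 4.513 × 13.6 / 60 = 4.348 in².

A_s ≈ 4.35 in²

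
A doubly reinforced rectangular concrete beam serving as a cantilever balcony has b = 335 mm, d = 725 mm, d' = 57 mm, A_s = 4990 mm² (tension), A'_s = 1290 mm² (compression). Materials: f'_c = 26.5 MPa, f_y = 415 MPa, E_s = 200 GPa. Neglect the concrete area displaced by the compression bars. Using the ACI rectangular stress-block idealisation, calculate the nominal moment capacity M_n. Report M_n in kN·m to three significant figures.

Assume both tension and compression steel yield.
Net tension couple steel: A_s − A'_s = 3700 mm².
a = (A_s − A'_s) f_y / (0.85 f'_c b) = 1535500/(0.85 × 26.5 × 335) = 203.49 mm.
c = a/β₁ = 203.49/0.85 = 239.40 mm; ε'_s = 0.003(c − d')/c = 0.0023 ≥ f_y/E_s = 0.0021, so compression steel does yield.
M_n = (A_s − A'_s) f_y (d − a/2) + A'_s f_y (d − d') = [1535500 × (725 − 101.745) + 535350 × (725 − 57)] × 10⁻⁶ = 957.01 + 357.61 = 1314.62 kN·m.

M_n ≈ 1310 kN·m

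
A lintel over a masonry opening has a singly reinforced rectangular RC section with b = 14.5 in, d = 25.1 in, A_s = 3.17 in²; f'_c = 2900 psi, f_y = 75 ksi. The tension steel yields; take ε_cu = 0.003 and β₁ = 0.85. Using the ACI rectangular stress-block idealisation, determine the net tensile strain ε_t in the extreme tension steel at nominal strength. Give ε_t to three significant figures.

a = A_s f_y/(0.85 f'_c b) = 6.652 in.
β₁ = 0.85, so c = a/β₁ = 6.652/0.85 = 7.826 in.
From the linear strain diagram with ε_cu = 0.003: ε_t = 0.003 (d − c)/c = 0.003 × (25.1 − 7.826)/7.826 = 0.00662.
Since ε_t ≥ 0.005, the section is tension-controlled.

ε_t ≈ 0.00662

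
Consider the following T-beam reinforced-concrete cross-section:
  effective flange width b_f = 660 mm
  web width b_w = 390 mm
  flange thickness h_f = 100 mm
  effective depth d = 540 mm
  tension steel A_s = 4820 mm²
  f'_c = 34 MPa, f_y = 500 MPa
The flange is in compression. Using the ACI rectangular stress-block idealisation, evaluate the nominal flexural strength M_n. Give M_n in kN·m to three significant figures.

Tension: T = A_s f_y = 4820 × 500 = 2410000 N.
Try a within the flange: a = T/(0.85 f'_c b_f) = 2410000/(0.85 × 34 × 660) = 126.35 mm.
a = 126.35 > h_f = 100 mm: the block extends into the web. Split into flange-overhang and web parts.
C_f = 0.85 f'_c (b_f − b_w) h_f = 0.85 × 34 × (660 − 390) × 100 = 780300 N.
Remaining web compression depth: a_w = (T − C_f)/(0.85 f'_c b_w) = (2410000 − 780300)/(0.85 × 34 × 390) = 144.59 mm.
M_n = C_f(d − h_f/2) + (T − C_f)(d − a_w/2) = 780300 × (540 − 50) + 1629700 × (540 − 72.295) = 382.35 + 762.22 = 1144.57 × 10⁶ N·mm.
M_n = 1144.57 kN·m.

M_n ≈ 1140 kN·m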